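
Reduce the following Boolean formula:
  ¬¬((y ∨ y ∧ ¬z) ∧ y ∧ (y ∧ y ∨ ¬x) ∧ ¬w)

¬¬((y ∨ y ∧ ¬z) ∧ y ∧ (y ∧ y ∨ ¬x) ∧ ¬w)
= ¬¬(y ∧ y ∧ (y ∧ y ∨ ¬x) ∧ ¬w)   — absorption
= ¬¬(y ∧ y ∧ ¬w)   — absorption
= ¬¬(y ∧ ¬w)   — idempotence
= y ∧ ¬w   — double negation

y ∧ ¬w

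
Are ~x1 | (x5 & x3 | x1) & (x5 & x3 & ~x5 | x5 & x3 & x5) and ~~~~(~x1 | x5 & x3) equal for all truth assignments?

Yes

E1: ~x1 | (x5 & x3 | x1) & (x5 & x3 & ~x5 | x5 & x3 & x5)
    = ~x1 | (x5 & x3 | x1) & x5 & x3   (distribution)
    = ~x1 | x5 & x3   (absorption)
E2: ~~~~(~x1 | x5 & x3)
    = ~~(~x1 | x5 & x3)   (double negation)
    = ~x1 | x5 & x3   (double negation)
Both reduce to ~x1 | x5 & x3, so they are equivalent.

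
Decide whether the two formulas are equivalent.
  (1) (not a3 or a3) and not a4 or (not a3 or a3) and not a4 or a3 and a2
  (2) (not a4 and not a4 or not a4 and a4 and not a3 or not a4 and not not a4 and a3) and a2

No

E1: (not a3 or a3) and not a4 or (not a3 or a3) and not a4 or a3 and a2
    = (not a3 or a3) and not a4 or a3 and a2   (idempotence)
    = not a4 or a3 and a2   (complement / identity)
E2: (not a4 and not a4 or not a4 and a4 and not a3 or not a4 and not not a4 and a3) and a2
    = (not a4 and not a4 or not a4 and a4 and not a3 or not a4 and a4 and a3) and a2   (double negation)
    = (not a4 and not a4 or not a4 and a4) and a2   (distribution)
    = not a4 and a2   (distribution)
These differ: at a2=0, a3=1, a4=0, E1 = 1 but E2 = 0.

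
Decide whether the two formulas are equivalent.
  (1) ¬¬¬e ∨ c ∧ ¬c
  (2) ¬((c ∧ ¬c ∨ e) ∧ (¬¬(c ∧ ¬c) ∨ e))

Yes

E1: ¬¬¬e ∨ c ∧ ¬c
    = ¬¬¬e
    = ¬e
E2: ¬((c ∧ ¬c ∨ e) ∧ (¬¬(c ∧ ¬c) ∨ e))
    = ¬((c ∧ ¬c ∨ e) ∧ (c ∧ ¬c ∨ e))
    = ¬(c ∧ ¬c ∨ e)
    = ¬e
Both reduce to ¬e, so they are equivalent.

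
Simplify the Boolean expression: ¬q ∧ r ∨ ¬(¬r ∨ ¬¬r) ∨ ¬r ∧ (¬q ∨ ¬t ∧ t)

¬q

¬q ∧ r ∨ ¬(¬r ∨ ¬¬r) ∨ ¬r ∧ (¬q ∨ ¬t ∧ t)
= ¬q ∧ r ∨ r ∧ ¬r ∨ ¬r ∧ (¬q ∨ ¬t ∧ t)   (De Morgan)
= ¬q ∧ r ∨ ¬r ∧ (¬q ∨ ¬t ∧ t)   (complement / identity)
= ¬q ∧ r ∨ ¬r ∧ ¬q   (complement / identity)
= ¬q   (distribution)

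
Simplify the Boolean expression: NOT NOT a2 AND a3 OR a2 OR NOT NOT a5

a2 OR a5

NOT NOT a2 AND a3 OR a2 OR NOT NOT a5
= a2 AND a3 OR a2 OR NOT NOT a5   [double negation]
= a2 OR NOT NOT a5   [absorption]
= a2 OR a5   [double negation]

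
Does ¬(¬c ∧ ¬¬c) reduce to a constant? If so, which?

¬(¬c ∧ ¬¬c)
= c ∨ ¬c   [De Morgan]
= True   [complement]

yes, True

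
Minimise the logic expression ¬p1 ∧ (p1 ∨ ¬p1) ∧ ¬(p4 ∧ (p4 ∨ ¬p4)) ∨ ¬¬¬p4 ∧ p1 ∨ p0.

¬p1 ∧ (p1 ∨ ¬p1) ∧ ¬(p4 ∧ (p4 ∨ ¬p4)) ∨ ¬¬¬p4 ∧ p1 ∨ p0
= ¬p1 ∧ ¬(p4 ∧ (p4 ∨ ¬p4)) ∨ ¬¬¬p4 ∧ p1 ∨ p0   [complement / identity]
= ¬p1 ∧ ¬p4 ∨ ¬¬¬p4 ∧ p1 ∨ p0   [complement / identity]
= ¬p1 ∧ ¬p4 ∨ ¬p4 ∧ p1 ∨ p0   [double negation]
= ¬p4 ∨ p0   [distribution]

¬p4 ∨ p0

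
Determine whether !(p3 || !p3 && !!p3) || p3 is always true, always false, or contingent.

!(p3 || !p3 && !!p3) || p3
= !(p3 || !p3 && p3) || p3   [double negation]
= !p3 || p3   [complement / identity]
= true   [complement]

always true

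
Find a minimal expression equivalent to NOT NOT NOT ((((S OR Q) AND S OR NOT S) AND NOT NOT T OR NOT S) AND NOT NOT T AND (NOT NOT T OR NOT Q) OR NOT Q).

NOT NOT NOT ((((S OR Q) AND S OR NOT S) AND NOT NOT T OR NOT S) AND NOT NOT T AND (NOT NOT T OR NOT Q) OR NOT Q)
= NOT NOT NOT (((S OR NOT S) AND NOT NOT T OR NOT S) AND NOT NOT T AND (NOT NOT T OR NOT Q) OR NOT Q)   [absorption]
= NOT NOT NOT (((S OR NOT S) AND NOT NOT T OR NOT S) AND NOT NOT T OR NOT Q)   [absorption]
= NOT NOT NOT ((NOT NOT T OR NOT S) AND NOT NOT T OR NOT Q)   [complement / identity]
= NOT NOT NOT (NOT NOT T OR NOT Q)   [absorption]
= NOT (NOT NOT T OR NOT Q)   [double negation]
= NOT T AND Q   [De Morgan]

NOT T AND Q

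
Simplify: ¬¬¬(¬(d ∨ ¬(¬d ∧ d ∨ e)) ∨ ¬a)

¬¬¬(¬(d ∨ ¬(¬d ∧ d ∨ e)) ∨ ¬a)
= ¬¬¬(¬(d ∨ ¬e) ∨ ¬a)   [complement / identity]
= ¬¬((d ∨ ¬e) ∧ a)   [De Morgan]
= (d ∨ ¬e) ∧ a   [double negation]

(d ∨ ¬e) ∧ a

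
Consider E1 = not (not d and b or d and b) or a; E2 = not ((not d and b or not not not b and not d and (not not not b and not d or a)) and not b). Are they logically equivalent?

No

E1: not (not d and b or d and b) or a
    = not b or a   — distribution
E2: not ((not d and b or not not not b and not d and (not not not b and not d or a)) and not b)
    = not ((not d and b or not not not b and not d) and not b)   — absorption
    = not ((not d and b or not b and not d) and not b)   — double negation
    = not (not d and not b)   — distribution
    = d or b   — De Morgan
These differ: at a=0, b=1, d=0, E1 = 0 but E2 = 1.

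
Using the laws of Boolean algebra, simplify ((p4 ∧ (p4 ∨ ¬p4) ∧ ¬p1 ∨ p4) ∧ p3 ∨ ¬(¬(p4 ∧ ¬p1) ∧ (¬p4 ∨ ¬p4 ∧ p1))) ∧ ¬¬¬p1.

p4 ∧ ¬p1

((p4 ∧ (p4 ∨ ¬p4) ∧ ¬p1 ∨ p4) ∧ p3 ∨ ¬(¬(p4 ∧ ¬p1) ∧ (¬p4 ∨ ¬p4 ∧ p1))) ∧ ¬¬¬p1
= ((p4 ∧ ¬p1 ∨ p4) ∧ p3 ∨ ¬(¬(p4 ∧ ¬p1) ∧ (¬p4 ∨ ¬p4 ∧ p1))) ∧ ¬¬¬p1   [complement / identity]
= ((p4 ∧ ¬p1 ∨ p4) ∧ p3 ∨ ¬(¬(p4 ∧ ¬p1) ∧ ¬p4)) ∧ ¬¬¬p1   [absorption]
= ((p4 ∧ ¬p1 ∨ p4) ∧ p3 ∨ p4 ∧ ¬p1 ∨ p4) ∧ ¬¬¬p1   [De Morgan]
= (p4 ∧ ¬p1 ∨ p4) ∧ ¬¬¬p1   [absorption]
= (p4 ∧ ¬p1 ∨ p4) ∧ ¬p1   [double negation]
= p4 ∧ ¬p1   [absorption]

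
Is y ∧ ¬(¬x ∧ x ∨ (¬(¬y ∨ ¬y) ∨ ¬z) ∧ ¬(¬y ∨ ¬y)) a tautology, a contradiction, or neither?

y ∧ ¬(¬x ∧ x ∨ (¬(¬y ∨ ¬y) ∨ ¬z) ∧ ¬(¬y ∨ ¬y))
= y ∧ ¬(¬x ∧ x ∨ ¬(¬y ∨ ¬y))
= y ∧ ¬¬(¬y ∨ ¬y)
= y ∧ ¬¬¬y
= y ∧ ¬y
= False

contradiction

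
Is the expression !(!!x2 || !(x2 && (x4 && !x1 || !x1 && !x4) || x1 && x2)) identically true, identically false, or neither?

identically false

!(!!x2 || !(x2 && (x4 && !x1 || !x1 && !x4) || x1 && x2))
= !(!!x2 || !(x2 && !x1 || x1 && x2))   — distribution
= !(!!x2 || !x2)   — distribution
= !x2 && x2   — De Morgan
= false   — complement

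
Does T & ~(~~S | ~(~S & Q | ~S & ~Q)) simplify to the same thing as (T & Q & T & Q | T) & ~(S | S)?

E1: T & ~(~~S | ~(~S & Q | ~S & ~Q))
    = T & ~(~~S | ~~S)   (distribution)
    = T & ~~~S   (idempotence)
    = T & ~S   (double negation)
E2: (T & Q & T & Q | T) & ~(S | S)
    = (T & Q | T) & ~(S | S)   (idempotence)
    = (T & Q | T) & ~S   (idempotence)
    = T & ~S   (absorption)
Both reduce to T & ~S, so they are equivalent.

Yes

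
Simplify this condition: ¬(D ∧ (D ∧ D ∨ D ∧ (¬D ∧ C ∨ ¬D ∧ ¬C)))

¬D

¬(D ∧ (D ∧ D ∨ D ∧ (¬D ∧ C ∨ ¬D ∧ ¬C)))
= ¬(D ∧ (D ∧ D ∨ D ∧ ¬D))
= ¬(D ∧ D)
= ¬D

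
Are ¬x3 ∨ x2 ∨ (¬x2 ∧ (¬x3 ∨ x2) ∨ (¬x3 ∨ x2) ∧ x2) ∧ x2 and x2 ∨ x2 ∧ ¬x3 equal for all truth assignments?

No

E1: ¬x3 ∨ x2 ∨ (¬x2 ∧ (¬x3 ∨ x2) ∨ (¬x3 ∨ x2) ∧ x2) ∧ x2
    = ¬x3 ∨ x2 ∨ (¬x3 ∨ x2) ∧ x2   — distribution
    = ¬x3 ∨ x2   — absorption
E2: x2 ∨ x2 ∧ ¬x3
    = x2   — absorption
These differ: at x2=0, x3=0, E1 = 1 but E2 = 0.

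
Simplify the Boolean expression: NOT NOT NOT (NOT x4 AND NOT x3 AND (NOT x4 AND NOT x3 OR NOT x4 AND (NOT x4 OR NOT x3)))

NOT NOT NOT (NOT x4 AND NOT x3 AND (NOT x4 AND NOT x3 OR NOT x4 AND (NOT x4 OR NOT x3)))
= NOT NOT NOT (NOT x4 AND NOT x3 AND (NOT x4 AND NOT x3 OR NOT x4))   (absorption)
= NOT NOT NOT (NOT x4 AND NOT x3)   (absorption)
= NOT NOT (x4 OR x3)   (De Morgan)
= x4 OR x3   (double negation)

x4 OR x3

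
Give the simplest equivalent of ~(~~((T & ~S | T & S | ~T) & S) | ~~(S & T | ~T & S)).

~S

~(~~((T & ~S | T & S | ~T) & S) | ~~(S & T | ~T & S))
= ~((T & ~S | T & S | ~T) & S) & ~(S & T | ~T & S)
= ~((T & ~S | T & S | ~T) & S) & ~((T | ~T) & S)
= ~((T | ~T) & S) & ~((T | ~T) & S)
= ~((T | ~T) & S)
= ~S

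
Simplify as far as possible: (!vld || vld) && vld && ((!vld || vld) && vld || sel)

(!vld || vld) && vld && ((!vld || vld) && vld || sel)
= (!vld || vld) && vld   [absorption]
= vld   [complement / identity]

vld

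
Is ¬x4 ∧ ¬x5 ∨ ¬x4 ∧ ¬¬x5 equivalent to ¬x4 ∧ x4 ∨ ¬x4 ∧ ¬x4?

E1: ¬x4 ∧ ¬x5 ∨ ¬x4 ∧ ¬¬x5
    = ¬x4 ∧ ¬x5 ∨ ¬x4 ∧ x5   [double negation]
    = ¬x4   [distribution]
E2: ¬x4 ∧ x4 ∨ ¬x4 ∧ ¬x4
    = ¬x4   [distribution]
Both reduce to ¬x4, so they are equivalent.

Yes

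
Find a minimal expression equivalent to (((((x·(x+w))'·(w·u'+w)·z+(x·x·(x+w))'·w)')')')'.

(((((x·(x+w))'·(w·u'+w)·z+(x·x·(x+w))'·w)')')')'
= (((((x·(x+w))'·(w·u'+w)·z+(x·(x+w))'·w)')')')'   (idempotence)
= (((x·(x+w))'·(w·u'+w)·z+(x·(x+w))'·w)')'   (double negation)
= (((x·(x+w))'·w·z+(x·(x+w))'·w)')'   (absorption)
= (((x·(x+w))'·w)')'   (absorption)
= ((x'·w)')'   (absorption)
= x'·w   (double negation)

x'·w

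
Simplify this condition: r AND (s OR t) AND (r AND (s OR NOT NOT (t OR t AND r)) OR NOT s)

r AND (s OR t) AND (r AND (s OR NOT NOT (t OR t AND r)) OR NOT s)
= r AND (s OR t) AND (r AND (s OR NOT NOT t) OR NOT s)   (absorption)
= r AND (s OR t) AND (r AND (s OR t) OR NOT s)   (double negation)
= r AND (s OR t)   (absorption)

r AND (s OR t)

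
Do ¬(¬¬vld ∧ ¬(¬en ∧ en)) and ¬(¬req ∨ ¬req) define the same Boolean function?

No

E1: ¬(¬¬vld ∧ ¬(¬en ∧ en))
    = ¬vld ∨ ¬en ∧ en
    = ¬vld
E2: ¬(¬req ∨ ¬req)
    = req ∧ req
    = req
These differ: at en=0, req=0, vld=0, E1 = 1 but E2 = 0.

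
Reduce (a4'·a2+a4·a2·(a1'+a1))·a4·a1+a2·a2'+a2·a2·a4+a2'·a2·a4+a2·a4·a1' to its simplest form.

a2·a4

(a4'·a2+a4·a2·(a1'+a1))·a4·a1+a2·a2'+a2·a2·a4+a2'·a2·a4+a2·a4·a1'
= (a4'·a2+a4·a2·(a1'+a1))·a4·a1+a2·a2'+a2·a4+a2·a4·a1'
= (a4'·a2+a4·a2)·a4·a1+a2·a2'+a2·a4+a2·a4·a1'
= a2·a4·a1+a2·a2'+a2·a4+a2·a4·a1'
= a2·a4·a1+a2·a2'+a2·a4
= a2·a4·a1+a2·a4
= a2·a4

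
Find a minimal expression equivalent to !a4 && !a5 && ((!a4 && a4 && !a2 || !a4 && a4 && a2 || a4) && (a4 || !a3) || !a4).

!a4 && !a5 && ((!a4 && a4 && !a2 || !a4 && a4 && a2 || a4) && (a4 || !a3) || !a4)
= !a4 && !a5 && ((!a4 && a4 || a4) && (a4 || !a3) || !a4)   (distribution)
= !a4 && !a5 && (a4 && (a4 || !a3) || !a4)   (complement / identity)
= !a4 && !a5 && (a4 || !a4)   (absorption)
= !a4 && !a5   (complement / identity)

!a4 && !a5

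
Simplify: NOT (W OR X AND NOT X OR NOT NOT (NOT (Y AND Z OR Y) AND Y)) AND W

NOT (W OR X AND NOT X OR NOT NOT (NOT (Y AND Z OR Y) AND Y)) AND W
= NOT (W OR NOT NOT (NOT (Y AND Z OR Y) AND Y)) AND W
= NOT (W OR NOT NOT (NOT Y AND Y)) AND W
= NOT (W OR NOT Y AND Y) AND W
= NOT W AND W
= FALSE

FALSE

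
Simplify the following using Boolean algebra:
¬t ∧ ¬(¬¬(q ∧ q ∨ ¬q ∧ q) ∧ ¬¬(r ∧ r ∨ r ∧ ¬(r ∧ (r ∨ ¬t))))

¬t ∧ (¬q ∨ ¬r)

¬t ∧ ¬(¬¬(q ∧ q ∨ ¬q ∧ q) ∧ ¬¬(r ∧ r ∨ r ∧ ¬(r ∧ (r ∨ ¬t))))
= ¬t ∧ ¬(¬¬(q ∧ q ∨ ¬q ∧ q) ∧ ¬¬(r ∧ r ∨ r ∧ ¬r))   — absorption
= ¬t ∧ ¬(¬¬(q ∧ q ∨ ¬q ∧ q) ∧ ¬¬r)   — distribution
= ¬t ∧ ¬(¬¬q ∧ ¬¬r)   — distribution
= ¬t ∧ (¬q ∨ ¬r)   — De Morgan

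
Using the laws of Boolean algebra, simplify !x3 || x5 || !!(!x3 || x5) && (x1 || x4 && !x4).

!x3 || x5

!x3 || x5 || !!(!x3 || x5) && (x1 || x4 && !x4)
= !x3 || x5 || !!(!x3 || x5) && x1
= !x3 || x5 || (!x3 || x5) && x1
= !x3 || x5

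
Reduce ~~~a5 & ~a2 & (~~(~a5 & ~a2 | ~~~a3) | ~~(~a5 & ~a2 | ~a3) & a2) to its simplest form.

~~~a5 & ~a2 & (~~(~a5 & ~a2 | ~~~a3) | ~~(~a5 & ~a2 | ~a3) & a2)
= ~~~a5 & ~a2 & (~~(~a5 & ~a2 | ~a3) | ~~(~a5 & ~a2 | ~a3) & a2)
= ~a5 & ~a2 & (~~(~a5 & ~a2 | ~a3) | ~~(~a5 & ~a2 | ~a3) & a2)
= ~a5 & ~a2 & ~~(~a5 & ~a2 | ~a3)
= ~a5 & ~a2 & (~a5 & ~a2 | ~a3)
= ~a5 & ~a2

~a5 & ~a2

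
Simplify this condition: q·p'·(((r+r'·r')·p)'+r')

q·p'

q·p'·(((r+r'·r')·p)'+r')
= q·p'·(((r+r')·p)'+r')   [idempotence]
= q·p'·(p'+r')   [complement / identity]
= q·p'   [absorption]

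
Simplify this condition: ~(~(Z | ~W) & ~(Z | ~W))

~(~(Z | ~W) & ~(Z | ~W))
= ~~(Z | ~W)   (idempotence)
= Z | ~W   (double negation)

Z | ~W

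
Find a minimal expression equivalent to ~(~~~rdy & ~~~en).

rdy | en

~(~~~rdy & ~~~en)
= ~(~~~rdy & ~en)   — double negation
= ~~rdy | en   — De Morgan
= rdy | en   — double negation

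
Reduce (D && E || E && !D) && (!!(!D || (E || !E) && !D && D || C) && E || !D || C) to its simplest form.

(D && E || E && !D) && (!!(!D || (E || !E) && !D && D || C) && E || !D || C)
= (D && E || E && !D) && (!!(!D || !D && D || C) && E || !D || C)   (complement / identity)
= E && (!!(!D || !D && D || C) && E || !D || C)   (distribution)
= E && (!!(!D || C) && E || !D || C)   (complement / identity)
= E && ((!D || C) && E || !D || C)   (double negation)
= E && (!D || C)   (absorption)

E && (!D || C)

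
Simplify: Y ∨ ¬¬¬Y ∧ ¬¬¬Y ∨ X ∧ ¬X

Y ∨ ¬¬¬Y ∧ ¬¬¬Y ∨ X ∧ ¬X
= Y ∨ ¬¬¬Y ∨ X ∧ ¬X   [idempotence]
= Y ∨ ¬Y ∨ X ∧ ¬X   [double negation]
= Y ∨ ¬Y   [complement / identity]
= True   [complement]

True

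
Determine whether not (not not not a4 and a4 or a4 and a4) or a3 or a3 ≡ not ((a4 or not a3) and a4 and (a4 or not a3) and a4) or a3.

E1: not (not not not a4 and a4 or a4 and a4) or a3 or a3
    = not (not a4 and a4 or a4 and a4) or a3 or a3   (double negation)
    = not (not a4 and a4 or a4 and a4) or a3   (idempotence)
    = not a4 or a3   (distribution)
E2: not ((a4 or not a3) and a4 and (a4 or not a3) and a4) or a3
    = not ((a4 or not a3) and a4) or a3   (idempotence)
    = not a4 or a3   (absorption)
Both reduce to not a4 or a3, so they are equivalent.

Yes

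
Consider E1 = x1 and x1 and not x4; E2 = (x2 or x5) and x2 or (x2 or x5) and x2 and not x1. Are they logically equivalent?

E1: x1 and x1 and not x4
    = x1 and not x4   (idempotence)
E2: (x2 or x5) and x2 or (x2 or x5) and x2 and not x1
    = (x2 or x5) and x2   (absorption)
    = x2   (absorption)
These differ: at x1=0, x2=1, x4=0, x5=1, E1 = 0 but E2 = 1.

No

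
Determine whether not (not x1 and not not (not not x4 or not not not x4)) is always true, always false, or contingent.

not (not x1 and not not (not not x4 or not not not x4))
= not (not x1 and not (not x4 and not not x4))   (De Morgan)
= not (not x1 and (x4 or not x4))   (De Morgan)
= not not x1   (complement / identity)
= x1   (double negation)
This depends on x1, so it is not a constant.

contingent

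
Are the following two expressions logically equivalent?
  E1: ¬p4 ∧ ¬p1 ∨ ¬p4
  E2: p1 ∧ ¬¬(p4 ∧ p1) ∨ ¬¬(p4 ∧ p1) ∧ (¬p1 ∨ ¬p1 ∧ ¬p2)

No

E1: ¬p4 ∧ ¬p1 ∨ ¬p4
    = ¬p4   — absorption
E2: p1 ∧ ¬¬(p4 ∧ p1) ∨ ¬¬(p4 ∧ p1) ∧ (¬p1 ∨ ¬p1 ∧ ¬p2)
    = p1 ∧ ¬¬(p4 ∧ p1) ∨ ¬¬(p4 ∧ p1) ∧ ¬p1   — absorption
    = ¬¬(p4 ∧ p1)   — distribution
    = p4 ∧ p1   — double negation
These differ: at p1=0, p2=0, p4=0, E1 = 1 but E2 = 0.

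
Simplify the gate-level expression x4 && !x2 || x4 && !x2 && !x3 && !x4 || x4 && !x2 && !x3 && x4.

x4 && !x2

x4 && !x2 || x4 && !x2 && !x3 && !x4 || x4 && !x2 && !x3 && x4
= x4 && !x2 || x4 && !x2 && !x3   [distribution]
= x4 && !x2   [absorption]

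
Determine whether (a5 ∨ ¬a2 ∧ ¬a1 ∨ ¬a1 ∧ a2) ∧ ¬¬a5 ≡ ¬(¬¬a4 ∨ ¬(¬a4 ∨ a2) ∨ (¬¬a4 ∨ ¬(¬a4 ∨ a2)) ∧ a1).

E1: (a5 ∨ ¬a2 ∧ ¬a1 ∨ ¬a1 ∧ a2) ∧ ¬¬a5
    = (a5 ∨ ¬a1) ∧ ¬¬a5   — distribution
    = (a5 ∨ ¬a1) ∧ a5   — double negation
    = a5   — absorption
E2: ¬(¬¬a4 ∨ ¬(¬a4 ∨ a2) ∨ (¬¬a4 ∨ ¬(¬a4 ∨ a2)) ∧ a1)
    = ¬(¬¬a4 ∨ ¬(¬a4 ∨ a2))   — absorption
    = ¬a4 ∧ (¬a4 ∨ a2)   — De Morgan
    = ¬a4   — absorption
These differ: at a1=0, a2=0, a4=0, a5=0, E1 = 0 but E2 = 1.

No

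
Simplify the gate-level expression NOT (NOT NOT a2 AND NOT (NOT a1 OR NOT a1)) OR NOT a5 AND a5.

NOT a2 OR NOT a1

NOT (NOT NOT a2 AND NOT (NOT a1 OR NOT a1)) OR NOT a5 AND a5
= NOT a2 OR NOT a1 OR NOT a1 OR NOT a5 AND a5   [De Morgan]
= NOT a2 OR NOT a1 OR NOT a5 AND a5   [idempotence]
= NOT a2 OR NOT a1   [complement / identity]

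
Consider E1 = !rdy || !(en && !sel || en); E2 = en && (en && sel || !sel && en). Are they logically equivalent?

E1: !rdy || !(en && !sel || en)
    = !rdy || !en   — absorption
E2: en && (en && sel || !sel && en)
    = en && en   — distribution
    = en   — idempotence
These differ: at en=0, rdy=0, sel=0, E1 = 1 but E2 = 0.

No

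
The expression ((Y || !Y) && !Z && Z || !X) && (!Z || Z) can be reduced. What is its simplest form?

((Y || !Y) && !Z && Z || !X) && (!Z || Z)
= (Y || !Y) && !Z && Z || !X
= !Z && Z || !X
= !X

!X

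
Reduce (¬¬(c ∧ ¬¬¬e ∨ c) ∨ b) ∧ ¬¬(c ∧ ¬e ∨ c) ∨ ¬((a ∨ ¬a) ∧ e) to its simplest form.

c ∨ ¬e

(¬¬(c ∧ ¬¬¬e ∨ c) ∨ b) ∧ ¬¬(c ∧ ¬e ∨ c) ∨ ¬((a ∨ ¬a) ∧ e)
= (¬¬(c ∧ ¬e ∨ c) ∨ b) ∧ ¬¬(c ∧ ¬e ∨ c) ∨ ¬((a ∨ ¬a) ∧ e)   — double negation
= ¬¬(c ∧ ¬e ∨ c) ∨ ¬((a ∨ ¬a) ∧ e)   — absorption
= ¬¬c ∨ ¬((a ∨ ¬a) ∧ e)   — absorption
= ¬¬c ∨ ¬e   — complement / identity
= c ∨ ¬e   — double negation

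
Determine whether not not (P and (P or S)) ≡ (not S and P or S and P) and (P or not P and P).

E1: not not (P and (P or S))
    = not not P   (absorption)
    = P   (double negation)
E2: (not S and P or S and P) and (P or not P and P)
    = P and (P or not P and P)   (distribution)
    = P and P   (complement / identity)
    = P   (idempotence)
Both reduce to P, so they are equivalent.

Yes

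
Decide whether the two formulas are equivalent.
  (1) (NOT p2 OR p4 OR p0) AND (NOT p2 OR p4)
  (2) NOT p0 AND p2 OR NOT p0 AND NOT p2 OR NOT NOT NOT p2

E1: (NOT p2 OR p4 OR p0) AND (NOT p2 OR p4)
    = NOT p2 OR p4   (absorption)
E2: NOT p0 AND p2 OR NOT p0 AND NOT p2 OR NOT NOT NOT p2
    = NOT p0 OR NOT NOT NOT p2   (distribution)
    = NOT p0 OR NOT p2   (double negation)
These differ: at p0=1, p2=1, p4=1, E1 = 1 but E2 = 0.

No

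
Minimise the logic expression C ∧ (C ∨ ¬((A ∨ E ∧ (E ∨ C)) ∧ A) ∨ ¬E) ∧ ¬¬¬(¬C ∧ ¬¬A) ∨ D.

C ∧ (C ∨ ¬((A ∨ E ∧ (E ∨ C)) ∧ A) ∨ ¬E) ∧ ¬¬¬(¬C ∧ ¬¬A) ∨ D
= C ∧ (C ∨ ¬((A ∨ E ∧ (E ∨ C)) ∧ A) ∨ ¬E) ∧ ¬(¬C ∧ ¬¬A) ∨ D
= C ∧ (C ∨ ¬((A ∨ E) ∧ A) ∨ ¬E) ∧ ¬(¬C ∧ ¬¬A) ∨ D
= C ∧ (C ∨ ¬((A ∨ E) ∧ A) ∨ ¬E) ∧ (C ∨ ¬A) ∨ D
= C ∧ (C ∨ ¬A ∨ ¬E) ∧ (C ∨ ¬A) ∨ D
= C ∧ (C ∨ ¬A) ∨ D
= C ∨ D

C ∨ D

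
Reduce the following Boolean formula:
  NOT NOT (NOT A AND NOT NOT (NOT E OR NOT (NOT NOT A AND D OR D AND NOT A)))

NOT NOT (NOT A AND NOT NOT (NOT E OR NOT (NOT NOT A AND D OR D AND NOT A)))
= NOT NOT (NOT A AND NOT NOT (NOT E OR NOT (A AND D OR D AND NOT A)))   (double negation)
= NOT NOT (NOT A AND (NOT E OR NOT (A AND D OR D AND NOT A)))   (double negation)
= NOT NOT (NOT A AND (NOT E OR NOT D))   (distribution)
= NOT A AND (NOT E OR NOT D)   (double negation)

NOT A AND (NOT E OR NOT D)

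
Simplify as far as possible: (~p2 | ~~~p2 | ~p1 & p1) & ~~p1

(~p2 | ~~~p2 | ~p1 & p1) & ~~p1
= (~p2 | ~~~p2 | ~p1 & p1) & p1   (double negation)
= (~p2 | ~p2 | ~p1 & p1) & p1   (double negation)
= (~p2 | ~p2) & p1   (complement / identity)
= ~p2 & p1   (idempotence)

~p2 & p1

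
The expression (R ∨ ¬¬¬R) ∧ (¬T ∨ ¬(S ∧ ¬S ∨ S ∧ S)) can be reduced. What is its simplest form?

¬T ∨ ¬S

(R ∨ ¬¬¬R) ∧ (¬T ∨ ¬(S ∧ ¬S ∨ S ∧ S))
= (R ∨ ¬¬¬R) ∧ (¬T ∨ ¬S)   [distribution]
= (R ∨ ¬R) ∧ (¬T ∨ ¬S)   [double negation]
= ¬T ∨ ¬S   [complement / identity]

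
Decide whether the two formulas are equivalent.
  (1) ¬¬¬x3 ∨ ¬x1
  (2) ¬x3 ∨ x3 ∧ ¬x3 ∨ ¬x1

E1: ¬¬¬x3 ∨ ¬x1
    = ¬x3 ∨ ¬x1
E2: ¬x3 ∨ x3 ∧ ¬x3 ∨ ¬x1
    = ¬x3 ∨ ¬x1
Both reduce to ¬x3 ∨ ¬x1, so they are equivalent.

Yes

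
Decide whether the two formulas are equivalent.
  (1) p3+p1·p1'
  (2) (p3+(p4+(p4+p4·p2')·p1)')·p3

Yes

E1: p3+p1·p1'
    = p3   [complement / identity]
E2: (p3+(p4+(p4+p4·p2')·p1)')·p3
    = (p3+(p4+p4·p1)')·p3   [absorption]
    = (p3+p4')·p3   [absorption]
    = p3   [absorption]
Both reduce to p3, so they are equivalent.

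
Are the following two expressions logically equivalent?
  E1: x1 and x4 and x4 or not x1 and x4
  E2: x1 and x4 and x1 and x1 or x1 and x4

No

E1: x1 and x4 and x4 or not x1 and x4
    = x1 and x4 or not x1 and x4   [idempotence]
    = x4   [distribution]
E2: x1 and x4 and x1 and x1 or x1 and x4
    = x1 and x4 and x1 or x1 and x4   [idempotence]
    = (x4 and x1 or x4) and x1   [distribution]
    = x4 and x1   [absorption]
These differ: at x1=0, x4=1, E1 = 1 but E2 = 0.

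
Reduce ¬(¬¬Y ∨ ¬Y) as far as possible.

¬(¬¬Y ∨ ¬Y)
= ¬Y ∧ Y
= False

False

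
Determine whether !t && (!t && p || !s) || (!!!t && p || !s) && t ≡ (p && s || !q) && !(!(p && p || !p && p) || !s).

No

E1: !t && (!t && p || !s) || (!!!t && p || !s) && t
    = !t && (!t && p || !s) || (!t && p || !s) && t   — double negation
    = !t && p || !s   — distribution
E2: (p && s || !q) && !(!(p && p || !p && p) || !s)
    = (p && s || !q) && !(!p || !s)   — distribution
    = (p && s || !q) && p && s   — De Morgan
    = p && s   — absorption
These differ: at p=1, q=0, s=0, t=1, E1 = 1 but E2 = 0.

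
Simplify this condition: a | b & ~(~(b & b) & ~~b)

a | b

a | b & ~(~(b & b) & ~~b)
= a | b & (b & b | ~b)
= a | b & (b | ~b)
= a | b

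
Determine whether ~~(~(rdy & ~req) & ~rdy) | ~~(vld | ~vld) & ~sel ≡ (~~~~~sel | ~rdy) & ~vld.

E1: ~~(~(rdy & ~req) & ~rdy) | ~~(vld | ~vld) & ~sel
    = ~(rdy & ~req | rdy) | ~~(vld | ~vld) & ~sel
    = ~(rdy & ~req | rdy) | (vld | ~vld) & ~sel
    = ~(rdy & ~req | rdy) | ~sel
    = ~rdy | ~sel
E2: (~~~~~sel | ~rdy) & ~vld
    = (~~~sel | ~rdy) & ~vld
    = (~sel | ~rdy) & ~vld
These differ: at rdy=0, req=1, sel=0, vld=1, E1 = 1 but E2 = 0.

No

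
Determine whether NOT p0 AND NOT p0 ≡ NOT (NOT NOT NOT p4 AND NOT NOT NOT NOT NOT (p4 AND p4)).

No

E1: NOT p0 AND NOT p0
    = NOT p0   (idempotence)
E2: NOT (NOT NOT NOT p4 AND NOT NOT NOT NOT NOT (p4 AND p4))
    = NOT (NOT NOT NOT p4 AND NOT NOT NOT (p4 AND p4))   (double negation)
    = NOT (NOT NOT NOT p4 AND NOT NOT NOT p4)   (idempotence)
    = NOT NOT p4 OR NOT NOT p4   (De Morgan)
    = NOT NOT p4   (idempotence)
    = p4   (double negation)
These differ: at p0=0, p4=0, E1 = 1 but E2 = 0.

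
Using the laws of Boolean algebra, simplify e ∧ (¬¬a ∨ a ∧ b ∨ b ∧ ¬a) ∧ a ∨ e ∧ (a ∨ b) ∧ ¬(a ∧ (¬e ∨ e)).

e ∧ (¬¬a ∨ a ∧ b ∨ b ∧ ¬a) ∧ a ∨ e ∧ (a ∨ b) ∧ ¬(a ∧ (¬e ∨ e))
= e ∧ (¬¬a ∨ a ∧ b ∨ b ∧ ¬a) ∧ a ∨ e ∧ (a ∨ b) ∧ ¬a
= e ∧ (a ∨ a ∧ b ∨ b ∧ ¬a) ∧ a ∨ e ∧ (a ∨ b) ∧ ¬a
= e ∧ (a ∨ b) ∧ a ∨ e ∧ (a ∨ b) ∧ ¬a
= e ∧ (a ∨ b)

e ∧ (a ∨ b)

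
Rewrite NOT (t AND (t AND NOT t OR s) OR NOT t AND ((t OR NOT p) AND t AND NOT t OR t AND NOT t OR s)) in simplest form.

NOT (t AND (t AND NOT t OR s) OR NOT t AND ((t OR NOT p) AND t AND NOT t OR t AND NOT t OR s))
= NOT (t AND (t AND NOT t OR s) OR NOT t AND (t AND NOT t OR t AND NOT t OR s))   (absorption)
= NOT (t AND (t AND NOT t OR s) OR NOT t AND (t AND NOT t OR s))   (idempotence)
= NOT (t AND NOT t OR s)   (distribution)
= NOT s   (complement / identity)

NOT s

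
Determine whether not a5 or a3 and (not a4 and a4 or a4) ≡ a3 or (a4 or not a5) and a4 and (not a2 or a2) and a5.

E1: not a5 or a3 and (not a4 and a4 or a4)
    = not a5 or a3 and a4   [complement / identity]
E2: a3 or (a4 or not a5) and a4 and (not a2 or a2) and a5
    = a3 or (a4 or not a5) and a4 and a5   [complement / identity]
    = a3 or a4 and a5   [absorption]
These differ: at a2=0, a3=0, a4=0, a5=0, E1 = 1 but E2 = 0.

No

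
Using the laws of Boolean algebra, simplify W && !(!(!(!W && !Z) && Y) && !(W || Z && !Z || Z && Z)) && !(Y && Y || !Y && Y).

W && !(!(!(!W && !Z) && Y) && !(W || Z && !Z || Z && Z)) && !(Y && Y || !Y && Y)
= W && !(!(!(!W && !Z) && Y) && !(W || Z && !Z || Z && Z)) && !Y   — distribution
= W && !(!(!(!W && !Z) && Y) && !(W || Z)) && !Y   — distribution
= W && !(!((W || Z) && Y) && !(W || Z)) && !Y   — De Morgan
= W && ((W || Z) && Y || W || Z) && !Y   — De Morgan
= W && (W || Z) && !Y   — absorption
= W && !Y   — absorption

W && !Y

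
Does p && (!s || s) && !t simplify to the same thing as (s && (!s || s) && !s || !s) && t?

No

E1: p && (!s || s) && !t
    = p && !t
E2: (s && (!s || s) && !s || !s) && t
    = (s && !s || !s) && t
    = !s && t
These differ: at p=1, s=0, t=0, E1 = 1 but E2 = 0.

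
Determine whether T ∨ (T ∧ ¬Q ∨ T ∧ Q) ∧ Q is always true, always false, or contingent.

T ∨ (T ∧ ¬Q ∨ T ∧ Q) ∧ Q
= T ∨ T ∧ Q   [distribution]
= T   [absorption]
This depends on T, so it is not a constant.

contingent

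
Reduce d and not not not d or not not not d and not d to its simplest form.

not d

d and not not not d or not not not d and not d
= not not not d   — distribution
= not d   — double negation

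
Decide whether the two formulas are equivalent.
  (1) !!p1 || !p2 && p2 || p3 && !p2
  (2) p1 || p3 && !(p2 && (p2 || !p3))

E1: !!p1 || !p2 && p2 || p3 && !p2
    = p1 || !p2 && p2 || p3 && !p2   (double negation)
    = p1 || p3 && !p2   (complement / identity)
E2: p1 || p3 && !(p2 && (p2 || !p3))
    = p1 || p3 && !p2   (absorption)
Both reduce to p1 || p3 && !p2, so they are equivalent.

Yes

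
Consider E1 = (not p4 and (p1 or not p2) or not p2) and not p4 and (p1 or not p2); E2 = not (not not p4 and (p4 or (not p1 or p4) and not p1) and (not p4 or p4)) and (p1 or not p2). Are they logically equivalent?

E1: (not p4 and (p1 or not p2) or not p2) and not p4 and (p1 or not p2)
    = not p4 and (p1 or not p2)   (absorption)
E2: not (not not p4 and (p4 or (not p1 or p4) and not p1) and (not p4 or p4)) and (p1 or not p2)
    = not (not not p4 and (p4 or (not p1 or p4) and not p1)) and (p1 or not p2)   (complement / identity)
    = not (not not p4 and (p4 or not p1)) and (p1 or not p2)   (absorption)
    = not (p4 and (p4 or not p1)) and (p1 or not p2)   (double negation)
    = not p4 and (p1 or not p2)   (absorption)
Both reduce to not p4 and (p1 or not p2), so they are equivalent.

Yes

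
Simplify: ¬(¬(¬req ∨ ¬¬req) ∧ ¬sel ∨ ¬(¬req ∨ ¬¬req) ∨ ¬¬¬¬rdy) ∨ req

¬rdy ∨ req

¬(¬(¬req ∨ ¬¬req) ∧ ¬sel ∨ ¬(¬req ∨ ¬¬req) ∨ ¬¬¬¬rdy) ∨ req
= ¬(¬(¬req ∨ ¬¬req) ∨ ¬¬¬¬rdy) ∨ req   [absorption]
= ¬(req ∧ ¬req ∨ ¬¬¬¬rdy) ∨ req   [De Morgan]
= ¬¬¬¬¬rdy ∨ req   [complement / identity]
= ¬¬¬rdy ∨ req   [double negation]
= ¬rdy ∨ req   [double negation]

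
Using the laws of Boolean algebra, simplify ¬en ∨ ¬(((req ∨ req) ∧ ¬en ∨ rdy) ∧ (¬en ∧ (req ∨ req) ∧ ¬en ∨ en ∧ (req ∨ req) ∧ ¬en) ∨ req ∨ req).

¬en ∨ ¬req

¬en ∨ ¬(((req ∨ req) ∧ ¬en ∨ rdy) ∧ (¬en ∧ (req ∨ req) ∧ ¬en ∨ en ∧ (req ∨ req) ∧ ¬en) ∨ req ∨ req)
= ¬en ∨ ¬(((req ∨ req) ∧ ¬en ∨ rdy) ∧ (req ∨ req) ∧ ¬en ∨ req ∨ req)   [distribution]
= ¬en ∨ ¬((req ∨ req) ∧ ¬en ∨ req ∨ req)   [absorption]
= ¬en ∨ ¬(req ∨ req)   [absorption]
= ¬en ∨ ¬req   [idempotence]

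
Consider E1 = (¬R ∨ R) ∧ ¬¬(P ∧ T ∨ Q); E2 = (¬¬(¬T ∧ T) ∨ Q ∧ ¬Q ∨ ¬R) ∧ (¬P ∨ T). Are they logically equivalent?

No

E1: (¬R ∨ R) ∧ ¬¬(P ∧ T ∨ Q)
    = ¬¬(P ∧ T ∨ Q)
    = P ∧ T ∨ Q
E2: (¬¬(¬T ∧ T) ∨ Q ∧ ¬Q ∨ ¬R) ∧ (¬P ∨ T)
    = (¬T ∧ T ∨ Q ∧ ¬Q ∨ ¬R) ∧ (¬P ∨ T)
    = (Q ∧ ¬Q ∨ ¬R) ∧ (¬P ∨ T)
    = ¬R ∧ (¬P ∨ T)
These differ: at P=0, Q=0, R=0, T=0, E1 = 0 but E2 = 1.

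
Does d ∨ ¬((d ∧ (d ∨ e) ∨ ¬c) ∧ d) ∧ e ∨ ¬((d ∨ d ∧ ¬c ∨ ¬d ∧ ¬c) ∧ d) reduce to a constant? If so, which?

d ∨ ¬((d ∧ (d ∨ e) ∨ ¬c) ∧ d) ∧ e ∨ ¬((d ∨ d ∧ ¬c ∨ ¬d ∧ ¬c) ∧ d)
= d ∨ ¬((d ∧ (d ∨ e) ∨ ¬c) ∧ d) ∧ e ∨ ¬((d ∨ ¬c) ∧ d)   [distribution]
= d ∨ ¬((d ∨ ¬c) ∧ d) ∧ e ∨ ¬((d ∨ ¬c) ∧ d)   [absorption]
= d ∨ ¬((d ∨ ¬c) ∧ d)   [absorption]
= d ∨ ¬d   [absorption]
= True   [complement]

yes, True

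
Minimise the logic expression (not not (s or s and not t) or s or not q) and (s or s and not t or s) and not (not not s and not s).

s

(not not (s or s and not t) or s or not q) and (s or s and not t or s) and not (not not s and not s)
= (s or s and not t or s or not q) and (s or s and not t or s) and not (not not s and not s)   — double negation
= (s or s and not t or s) and not (not not s and not s)   — absorption
= (s or s) and not (not not s and not s)   — absorption
= (s or s) and (not s or s)   — De Morgan
= s and (not s or s)   — idempotence
= s   — complement / identity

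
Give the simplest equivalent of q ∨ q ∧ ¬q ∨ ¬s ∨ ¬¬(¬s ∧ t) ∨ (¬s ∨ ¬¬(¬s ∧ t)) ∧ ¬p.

q ∨ q ∧ ¬q ∨ ¬s ∨ ¬¬(¬s ∧ t) ∨ (¬s ∨ ¬¬(¬s ∧ t)) ∧ ¬p
= q ∨ q ∧ ¬q ∨ ¬s ∨ ¬¬(¬s ∧ t)   — absorption
= q ∨ q ∧ ¬q ∨ ¬s ∨ ¬s ∧ t   — double negation
= q ∨ ¬s ∨ ¬s ∧ t   — complement / identity
= q ∨ ¬s   — absorption

q ∨ ¬s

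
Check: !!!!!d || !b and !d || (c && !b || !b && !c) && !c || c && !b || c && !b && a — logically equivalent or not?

Yes

E1: !!!!!d || !b
    = !!!d || !b
    = !d || !b
E2: !d || (c && !b || !b && !c) && !c || c && !b || c && !b && a
    = !d || (c && !b || !b && !c) && !c || c && !b
    = !d || !b && !c || c && !b
    = !d || !b
Both reduce to !d || !b, so they are equivalent.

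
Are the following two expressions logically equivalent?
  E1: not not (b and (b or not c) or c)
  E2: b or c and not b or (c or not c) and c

Yes

E1: not not (b and (b or not c) or c)
    = b and (b or not c) or c
    = b or c
E2: b or c and not b or (c or not c) and c
    = b or c and not b or c
    = b or c
Both reduce to b or c, so they are equivalent.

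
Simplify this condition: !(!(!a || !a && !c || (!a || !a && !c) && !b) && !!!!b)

!a || !b

!(!(!a || !a && !c || (!a || !a && !c) && !b) && !!!!b)
= !(!(!a || !a && !c || (!a || !a && !c) && !b) && !!b)   — double negation
= !a || !a && !c || (!a || !a && !c) && !b || !b   — De Morgan
= !a || !a && !c || !b   — absorption
= !a || !b   — absorption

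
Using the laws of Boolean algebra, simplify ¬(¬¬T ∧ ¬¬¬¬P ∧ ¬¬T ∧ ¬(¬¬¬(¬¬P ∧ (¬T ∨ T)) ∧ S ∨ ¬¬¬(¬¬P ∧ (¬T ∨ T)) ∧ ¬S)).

¬T ∨ ¬P

¬(¬¬T ∧ ¬¬¬¬P ∧ ¬¬T ∧ ¬(¬¬¬(¬¬P ∧ (¬T ∨ T)) ∧ S ∨ ¬¬¬(¬¬P ∧ (¬T ∨ T)) ∧ ¬S))
= ¬(¬¬T ∧ ¬¬¬¬P ∧ ¬¬T ∧ ¬¬¬¬(¬¬P ∧ (¬T ∨ T)))   [distribution]
= ¬(¬¬T ∧ ¬¬¬¬P ∧ ¬¬T ∧ ¬¬¬¬¬¬P)   [complement / identity]
= ¬(¬¬T ∧ ¬¬¬¬P ∧ ¬¬T ∧ ¬¬¬¬P)   [double negation]
= ¬(¬¬T ∧ ¬¬¬¬P)   [idempotence]
= ¬(¬¬T ∧ ¬¬P)   [double negation]
= ¬T ∨ ¬P   [De Morgan]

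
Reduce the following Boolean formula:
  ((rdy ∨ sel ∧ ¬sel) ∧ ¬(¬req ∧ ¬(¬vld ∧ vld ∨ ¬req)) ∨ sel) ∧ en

(rdy ∨ sel) ∧ en

((rdy ∨ sel ∧ ¬sel) ∧ ¬(¬req ∧ ¬(¬vld ∧ vld ∨ ¬req)) ∨ sel) ∧ en
= ((rdy ∨ sel ∧ ¬sel) ∧ ¬(¬req ∧ ¬¬req) ∨ sel) ∧ en   — complement / identity
= ((rdy ∨ sel ∧ ¬sel) ∧ (req ∨ ¬req) ∨ sel) ∧ en   — De Morgan
= (rdy ∧ (req ∨ ¬req) ∨ sel) ∧ en   — complement / identity
= (rdy ∨ sel) ∧ en   — complement / identity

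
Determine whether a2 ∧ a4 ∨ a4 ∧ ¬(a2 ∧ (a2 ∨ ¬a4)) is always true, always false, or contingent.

contingent

a2 ∧ a4 ∨ a4 ∧ ¬(a2 ∧ (a2 ∨ ¬a4))
= a4 ∧ (a2 ∨ ¬(a2 ∧ (a2 ∨ ¬a4)))   (distribution)
= a4 ∧ (a2 ∨ ¬a2)   (absorption)
= a4   (complement / identity)
This depends on a4, so it is not a constant.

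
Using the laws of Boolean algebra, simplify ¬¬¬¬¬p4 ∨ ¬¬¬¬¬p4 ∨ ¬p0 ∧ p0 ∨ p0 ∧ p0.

¬p4 ∨ p0

¬¬¬¬¬p4 ∨ ¬¬¬¬¬p4 ∨ ¬p0 ∧ p0 ∨ p0 ∧ p0
= ¬¬¬¬¬p4 ∨ ¬p0 ∧ p0 ∨ p0 ∧ p0   — idempotence
= ¬¬¬p4 ∨ ¬p0 ∧ p0 ∨ p0 ∧ p0   — double negation
= ¬¬¬p4 ∨ p0 ∧ p0   — complement / identity
= ¬p4 ∨ p0 ∧ p0   — double negation
= ¬p4 ∨ p0   — idempotence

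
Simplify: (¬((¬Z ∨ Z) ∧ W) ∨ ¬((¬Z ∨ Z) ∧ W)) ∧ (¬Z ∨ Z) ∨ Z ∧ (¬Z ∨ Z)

¬W ∨ Z

(¬((¬Z ∨ Z) ∧ W) ∨ ¬((¬Z ∨ Z) ∧ W)) ∧ (¬Z ∨ Z) ∨ Z ∧ (¬Z ∨ Z)
= (¬((¬Z ∨ Z) ∧ W) ∨ ¬((¬Z ∨ Z) ∧ W)) ∧ (¬Z ∨ Z) ∨ Z   (complement / identity)
= ¬((¬Z ∨ Z) ∧ W) ∨ ¬((¬Z ∨ Z) ∧ W) ∨ Z   (complement / identity)
= ¬((¬Z ∨ Z) ∧ W) ∨ Z   (idempotence)
= ¬W ∨ Z   (complement / identity)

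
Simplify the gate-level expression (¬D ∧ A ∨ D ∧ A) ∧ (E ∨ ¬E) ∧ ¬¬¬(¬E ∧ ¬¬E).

A

(¬D ∧ A ∨ D ∧ A) ∧ (E ∨ ¬E) ∧ ¬¬¬(¬E ∧ ¬¬E)
= (¬D ∧ A ∨ D ∧ A) ∧ (E ∨ ¬E) ∧ ¬¬(E ∨ ¬E)   — De Morgan
= A ∧ (E ∨ ¬E) ∧ ¬¬(E ∨ ¬E)   — distribution
= A ∧ (E ∨ ¬E) ∧ (E ∨ ¬E)   — double negation
= A ∧ (E ∨ ¬E)   — idempotence
= A   — complement / identity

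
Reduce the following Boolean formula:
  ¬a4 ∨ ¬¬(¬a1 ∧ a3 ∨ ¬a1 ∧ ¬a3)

¬a4 ∨ ¬a1

¬a4 ∨ ¬¬(¬a1 ∧ a3 ∨ ¬a1 ∧ ¬a3)
= ¬a4 ∨ ¬¬¬a1   (distribution)
= ¬a4 ∨ ¬a1   (double negation)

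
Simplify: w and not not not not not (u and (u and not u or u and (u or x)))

w and not not not not not (u and (u and not u or u and (u or x)))
= w and not not not not not (u and u and (u or x))   [complement / identity]
= w and not not not (u and u and (u or x))   [double negation]
= w and not not not (u and u)   [absorption]
= w and not not not u   [idempotence]
= w and not u   [double negation]

w and not u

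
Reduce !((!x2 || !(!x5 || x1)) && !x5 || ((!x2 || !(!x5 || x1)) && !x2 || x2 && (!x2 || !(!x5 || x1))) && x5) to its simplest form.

!((!x2 || !(!x5 || x1)) && !x5 || ((!x2 || !(!x5 || x1)) && !x2 || x2 && (!x2 || !(!x5 || x1))) && x5)
= !((!x2 || !(!x5 || x1)) && !x5 || (!x2 || !(!x5 || x1)) && x5)   [distribution]
= !(!x2 || !(!x5 || x1))   [distribution]
= x2 && (!x5 || x1)   [De Morgan]

x2 && (!x5 || x1)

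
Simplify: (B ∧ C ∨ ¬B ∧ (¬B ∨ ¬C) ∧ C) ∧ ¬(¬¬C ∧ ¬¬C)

(B ∧ C ∨ ¬B ∧ (¬B ∨ ¬C) ∧ C) ∧ ¬(¬¬C ∧ ¬¬C)
= (B ∧ C ∨ ¬B ∧ (¬B ∨ ¬C) ∧ C) ∧ ¬¬¬C   [idempotence]
= (B ∧ C ∨ ¬B ∧ C) ∧ ¬¬¬C   [absorption]
= (B ∧ C ∨ ¬B ∧ C) ∧ ¬C   [double negation]
= C ∧ ¬C   [distribution]
= False   [complement]

False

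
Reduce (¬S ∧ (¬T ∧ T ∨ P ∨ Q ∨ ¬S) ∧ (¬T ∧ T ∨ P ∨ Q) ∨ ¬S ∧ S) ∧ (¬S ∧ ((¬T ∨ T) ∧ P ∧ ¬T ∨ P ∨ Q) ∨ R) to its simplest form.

(¬S ∧ (¬T ∧ T ∨ P ∨ Q ∨ ¬S) ∧ (¬T ∧ T ∨ P ∨ Q) ∨ ¬S ∧ S) ∧ (¬S ∧ ((¬T ∨ T) ∧ P ∧ ¬T ∨ P ∨ Q) ∨ R)
= (¬S ∧ (¬T ∧ T ∨ P ∨ Q) ∨ ¬S ∧ S) ∧ (¬S ∧ ((¬T ∨ T) ∧ P ∧ ¬T ∨ P ∨ Q) ∨ R)   — absorption
= (¬S ∧ (¬T ∧ T ∨ P ∨ Q) ∨ ¬S ∧ S) ∧ (¬S ∧ (P ∧ ¬T ∨ P ∨ Q) ∨ R)   — complement / identity
= (¬S ∧ (¬T ∧ T ∨ P ∨ Q) ∨ ¬S ∧ S) ∧ (¬S ∧ (P ∨ Q) ∨ R)   — absorption
= (¬S ∧ (P ∨ Q) ∨ ¬S ∧ S) ∧ (¬S ∧ (P ∨ Q) ∨ R)   — complement / identity
= ¬S ∧ (P ∨ Q) ∧ (¬S ∧ (P ∨ Q) ∨ R)   — complement / identity
= ¬S ∧ (P ∨ Q)   — absorption

¬S ∧ (P ∨ Q)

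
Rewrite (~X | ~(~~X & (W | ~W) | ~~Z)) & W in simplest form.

~X & W

(~X | ~(~~X & (W | ~W) | ~~Z)) & W
= (~X | ~(~~X | ~~Z)) & W   (complement / identity)
= (~X | ~X & ~Z) & W   (De Morgan)
= ~X & W   (absorption)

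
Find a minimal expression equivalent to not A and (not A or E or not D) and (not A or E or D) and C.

not A and C

not A and (not A or E or not D) and (not A or E or D) and C
= not A and (not A or E or not D and D) and C   [distribution]
= not A and (not A or E) and C   [complement / identity]
= not A and C   [absorption]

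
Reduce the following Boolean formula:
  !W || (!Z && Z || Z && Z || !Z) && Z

!W || Z

!W || (!Z && Z || Z && Z || !Z) && Z
= !W || (Z || !Z) && Z   (distribution)
= !W || Z   (complement / identity)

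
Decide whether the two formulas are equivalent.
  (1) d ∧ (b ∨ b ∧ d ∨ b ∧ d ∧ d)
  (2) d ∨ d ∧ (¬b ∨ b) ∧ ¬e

No

E1: d ∧ (b ∨ b ∧ d ∨ b ∧ d ∧ d)
    = d ∧ (b ∨ b ∧ d ∨ b ∧ d)
    = d ∧ (b ∨ b ∧ d)
    = d ∧ b
E2: d ∨ d ∧ (¬b ∨ b) ∧ ¬e
    = d ∨ d ∧ ¬e
    = d
These differ: at b=0, d=1, e=0, E1 = 0 but E2 = 1.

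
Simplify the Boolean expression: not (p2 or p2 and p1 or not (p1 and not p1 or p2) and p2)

not p2

not (p2 or p2 and p1 or not (p1 and not p1 or p2) and p2)
= not (p2 or p2 and p1 or not p2 and p2)   — complement / identity
= not (p2 or not p2 and p2)   — absorption
= not p2   — complement / identity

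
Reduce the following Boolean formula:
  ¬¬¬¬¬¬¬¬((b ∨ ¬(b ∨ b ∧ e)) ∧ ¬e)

¬¬¬¬¬¬¬¬((b ∨ ¬(b ∨ b ∧ e)) ∧ ¬e)
= ¬¬¬¬¬¬((b ∨ ¬(b ∨ b ∧ e)) ∧ ¬e)   [double negation]
= ¬¬¬¬¬¬((b ∨ ¬b) ∧ ¬e)   [absorption]
= ¬¬¬¬¬¬¬e   [complement / identity]
= ¬¬¬¬¬e   [double negation]
= ¬¬¬e   [double negation]
= ¬e   [double negation]

¬e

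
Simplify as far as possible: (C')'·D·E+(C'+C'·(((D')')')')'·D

(C')'·D·E+(C'+C'·(((D')')')')'·D
= (C')'·D·E+(C'+C'·(D')')'·D   — double negation
= (C')'·D·E+(C'+C'·D)'·D   — double negation
= (C')'·D·E+(C')'·D   — absorption
= (C')'·D   — absorption
= C·D   — double negation

C·D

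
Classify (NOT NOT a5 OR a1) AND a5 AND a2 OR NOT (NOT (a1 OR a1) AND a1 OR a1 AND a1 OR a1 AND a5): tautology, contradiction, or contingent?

contingent

(NOT NOT a5 OR a1) AND a5 AND a2 OR NOT (NOT (a1 OR a1) AND a1 OR a1 AND a1 OR a1 AND a5)
= (NOT NOT a5 OR a1) AND a5 AND a2 OR NOT (NOT a1 AND a1 OR a1 AND a1 OR a1 AND a5)   (idempotence)
= (a5 OR a1) AND a5 AND a2 OR NOT (NOT a1 AND a1 OR a1 AND a1 OR a1 AND a5)   (double negation)
= (a5 OR a1) AND a5 AND a2 OR NOT (a1 OR a1 AND a5)   (distribution)
= a5 AND a2 OR NOT (a1 OR a1 AND a5)   (absorption)
= a5 AND a2 OR NOT a1   (absorption)
This depends on a1, a2, a5, so it is not a constant.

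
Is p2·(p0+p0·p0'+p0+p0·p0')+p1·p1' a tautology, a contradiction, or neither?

neither

p2·(p0+p0·p0'+p0+p0·p0')+p1·p1'
= p2·(p0+p0·p0'+p0+p0·p0')
= p2·(p0+p0·p0')
= p2·p0
This depends on p0, p2, so it is not a constant.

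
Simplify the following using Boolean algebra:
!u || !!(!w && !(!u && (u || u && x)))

!u || !w

!u || !!(!w && !(!u && (u || u && x)))
= !u || !!(!w && !(!u && u))   [absorption]
= !u || !(w || !u && u)   [De Morgan]
= !u || !w   [complement / identity]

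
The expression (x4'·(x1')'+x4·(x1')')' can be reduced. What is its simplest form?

(x4'·(x1')'+x4·(x1')')'
= ((x1')')'   [distribution]
= x1'   [double negation]

x1'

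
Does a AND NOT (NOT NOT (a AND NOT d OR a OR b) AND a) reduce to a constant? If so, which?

a AND NOT (NOT NOT (a AND NOT d OR a OR b) AND a)
= a AND NOT (NOT NOT (a OR b) AND a)
= a AND NOT ((a OR b) AND a)
= a AND NOT a
= FALSE

yes, False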